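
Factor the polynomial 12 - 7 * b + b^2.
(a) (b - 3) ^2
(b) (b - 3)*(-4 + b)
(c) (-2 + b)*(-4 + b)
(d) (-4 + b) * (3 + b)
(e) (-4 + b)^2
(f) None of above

We need to factor 12 - 7 * b + b^2.
The factored form is (b - 3)*(-4 + b).
b) (b - 3)*(-4 + b)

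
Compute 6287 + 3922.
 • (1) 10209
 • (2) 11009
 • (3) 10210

6287 + 3922 = 10209
1) 10209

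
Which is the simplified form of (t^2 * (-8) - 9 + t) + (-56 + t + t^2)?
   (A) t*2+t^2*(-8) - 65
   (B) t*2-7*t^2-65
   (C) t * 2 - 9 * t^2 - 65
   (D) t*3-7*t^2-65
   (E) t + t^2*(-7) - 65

Adding the polynomials and combining like terms:
(t^2*(-8) - 9 + t) + (-56 + t + t^2)
= t*2-7*t^2-65
B) t*2-7*t^2-65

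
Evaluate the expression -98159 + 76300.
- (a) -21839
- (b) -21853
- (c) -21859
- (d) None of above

-98159 + 76300 = -21859
c) -21859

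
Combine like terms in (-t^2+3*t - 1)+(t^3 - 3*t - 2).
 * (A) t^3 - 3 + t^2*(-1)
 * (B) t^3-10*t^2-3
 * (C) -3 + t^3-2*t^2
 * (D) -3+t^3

Adding the polynomials and combining like terms:
(-t^2 + 3*t - 1) + (t^3 - 3*t - 2)
= t^3 - 3 + t^2*(-1)
A) t^3 - 3 + t^2*(-1)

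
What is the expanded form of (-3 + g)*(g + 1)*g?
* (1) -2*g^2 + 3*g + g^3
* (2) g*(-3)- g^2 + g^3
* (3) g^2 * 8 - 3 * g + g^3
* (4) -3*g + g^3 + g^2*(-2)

Expanding (-3 + g)*(g + 1)*g:
= -3*g + g^3 + g^2*(-2)
4) -3*g + g^3 + g^2*(-2)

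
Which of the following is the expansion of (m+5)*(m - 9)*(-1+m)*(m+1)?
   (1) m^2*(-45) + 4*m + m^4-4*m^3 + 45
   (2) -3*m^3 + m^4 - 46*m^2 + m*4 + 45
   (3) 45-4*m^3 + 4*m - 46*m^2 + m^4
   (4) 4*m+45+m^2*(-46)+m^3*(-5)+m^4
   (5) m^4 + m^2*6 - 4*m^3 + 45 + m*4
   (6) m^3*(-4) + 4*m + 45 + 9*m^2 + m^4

Expanding (m+5)*(m - 9)*(-1+m)*(m+1):
= 45-4*m^3 + 4*m - 46*m^2 + m^4
3) 45-4*m^3 + 4*m - 46*m^2 + m^4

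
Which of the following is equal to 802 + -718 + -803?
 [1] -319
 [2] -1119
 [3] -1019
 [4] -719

First: 802 + -718 = 84
Then: 84 + -803 = -719
4) -719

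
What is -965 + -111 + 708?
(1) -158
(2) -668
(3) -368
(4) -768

First: -965 + -111 = -1076
Then: -1076 + 708 = -368
3) -368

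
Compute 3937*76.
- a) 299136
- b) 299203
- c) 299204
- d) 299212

3937 * 76 = 299212
d) 299212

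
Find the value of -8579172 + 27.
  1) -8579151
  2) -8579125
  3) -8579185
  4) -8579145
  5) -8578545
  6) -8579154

-8579172 + 27 = -8579145
4) -8579145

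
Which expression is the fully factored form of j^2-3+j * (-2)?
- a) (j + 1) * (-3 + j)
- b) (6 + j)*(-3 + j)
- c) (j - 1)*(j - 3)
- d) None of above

We need to factor j^2-3+j * (-2).
The factored form is (j + 1) * (-3 + j).
a) (j + 1) * (-3 + j)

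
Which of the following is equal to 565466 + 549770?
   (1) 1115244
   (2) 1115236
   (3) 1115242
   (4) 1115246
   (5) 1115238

565466 + 549770 = 1115236
2) 1115236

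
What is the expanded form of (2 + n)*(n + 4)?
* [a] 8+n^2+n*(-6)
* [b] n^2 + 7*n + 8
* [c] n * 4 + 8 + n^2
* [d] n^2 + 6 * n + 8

Expanding (2 + n)*(n + 4):
= n^2 + 6 * n + 8
d) n^2 + 6 * n + 8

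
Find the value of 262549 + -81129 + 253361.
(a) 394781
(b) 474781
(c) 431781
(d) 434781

First: 262549 + -81129 = 181420
Then: 181420 + 253361 = 434781
d) 434781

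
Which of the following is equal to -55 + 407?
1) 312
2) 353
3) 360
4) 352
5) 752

-55 + 407 = 352
4) 352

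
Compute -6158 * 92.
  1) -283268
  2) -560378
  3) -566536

-6158 * 92 = -566536
3) -566536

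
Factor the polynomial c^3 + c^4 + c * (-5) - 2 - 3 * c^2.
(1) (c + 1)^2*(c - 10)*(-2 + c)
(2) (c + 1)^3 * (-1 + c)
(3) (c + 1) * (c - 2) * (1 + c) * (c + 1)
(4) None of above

We need to factor c^3 + c^4 + c * (-5) - 2 - 3 * c^2.
The factored form is (c + 1) * (c - 2) * (1 + c) * (c + 1).
3) (c + 1) * (c - 2) * (1 + c) * (c + 1)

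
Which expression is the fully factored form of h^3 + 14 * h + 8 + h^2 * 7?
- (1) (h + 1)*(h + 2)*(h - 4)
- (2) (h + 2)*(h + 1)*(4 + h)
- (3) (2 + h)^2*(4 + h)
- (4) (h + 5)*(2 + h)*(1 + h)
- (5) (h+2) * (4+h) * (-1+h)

We need to factor h^3 + 14 * h + 8 + h^2 * 7.
The factored form is (h + 2)*(h + 1)*(4 + h).
2) (h + 2)*(h + 1)*(4 + h)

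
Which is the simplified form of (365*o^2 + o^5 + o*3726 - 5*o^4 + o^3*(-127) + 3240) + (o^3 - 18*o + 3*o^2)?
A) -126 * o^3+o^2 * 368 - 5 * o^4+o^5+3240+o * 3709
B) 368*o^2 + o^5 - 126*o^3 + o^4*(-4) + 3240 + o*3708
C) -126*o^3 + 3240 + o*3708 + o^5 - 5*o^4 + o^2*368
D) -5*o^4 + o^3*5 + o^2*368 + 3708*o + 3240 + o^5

Adding the polynomials and combining like terms:
(365*o^2 + o^5 + o*3726 - 5*o^4 + o^3*(-127) + 3240) + (o^3 - 18*o + 3*o^2)
= -126*o^3 + 3240 + o*3708 + o^5 - 5*o^4 + o^2*368
C) -126*o^3 + 3240 + o*3708 + o^5 - 5*o^4 + o^2*368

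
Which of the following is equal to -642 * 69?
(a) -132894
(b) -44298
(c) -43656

-642 * 69 = -44298
b) -44298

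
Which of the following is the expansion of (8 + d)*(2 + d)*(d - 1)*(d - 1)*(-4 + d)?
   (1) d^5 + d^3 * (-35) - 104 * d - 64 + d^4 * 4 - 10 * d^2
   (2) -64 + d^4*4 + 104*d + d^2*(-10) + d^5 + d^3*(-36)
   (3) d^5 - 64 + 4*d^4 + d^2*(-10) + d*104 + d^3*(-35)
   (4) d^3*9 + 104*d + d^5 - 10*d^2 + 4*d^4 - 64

Expanding (8 + d)*(2 + d)*(d - 1)*(d - 1)*(-4 + d):
= d^5 - 64 + 4*d^4 + d^2*(-10) + d*104 + d^3*(-35)
3) d^5 - 64 + 4*d^4 + d^2*(-10) + d*104 + d^3*(-35)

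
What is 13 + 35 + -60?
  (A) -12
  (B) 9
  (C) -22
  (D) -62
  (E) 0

First: 13 + 35 = 48
Then: 48 + -60 = -12
A) -12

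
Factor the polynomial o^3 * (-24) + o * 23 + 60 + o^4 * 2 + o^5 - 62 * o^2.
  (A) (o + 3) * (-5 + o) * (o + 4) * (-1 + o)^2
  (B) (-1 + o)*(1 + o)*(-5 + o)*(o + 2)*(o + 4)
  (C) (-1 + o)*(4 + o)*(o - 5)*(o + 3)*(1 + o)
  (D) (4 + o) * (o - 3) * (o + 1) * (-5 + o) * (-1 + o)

We need to factor o^3 * (-24) + o * 23 + 60 + o^4 * 2 + o^5 - 62 * o^2.
The factored form is (-1 + o)*(4 + o)*(o - 5)*(o + 3)*(1 + o).
C) (-1 + o)*(4 + o)*(o - 5)*(o + 3)*(1 + o)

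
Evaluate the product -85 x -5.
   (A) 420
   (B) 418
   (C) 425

-85 * -5 = 425
C) 425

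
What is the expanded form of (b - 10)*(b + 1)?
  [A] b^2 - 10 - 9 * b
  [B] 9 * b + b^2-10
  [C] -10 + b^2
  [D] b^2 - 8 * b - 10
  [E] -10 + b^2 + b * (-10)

Expanding (b - 10)*(b + 1):
= b^2 - 10 - 9 * b
A) b^2 - 10 - 9 * b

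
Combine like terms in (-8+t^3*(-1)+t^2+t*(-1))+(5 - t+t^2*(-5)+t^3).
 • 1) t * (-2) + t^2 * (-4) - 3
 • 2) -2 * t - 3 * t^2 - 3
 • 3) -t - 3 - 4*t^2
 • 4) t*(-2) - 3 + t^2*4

Adding the polynomials and combining like terms:
(-8 + t^3*(-1) + t^2 + t*(-1)) + (5 - t + t^2*(-5) + t^3)
= t * (-2) + t^2 * (-4) - 3
1) t * (-2) + t^2 * (-4) - 3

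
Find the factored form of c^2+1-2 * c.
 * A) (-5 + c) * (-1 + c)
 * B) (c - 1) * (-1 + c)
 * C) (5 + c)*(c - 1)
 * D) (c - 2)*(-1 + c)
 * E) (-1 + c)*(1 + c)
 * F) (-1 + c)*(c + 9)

We need to factor c^2+1-2 * c.
The factored form is (c - 1) * (-1 + c).
B) (c - 1) * (-1 + c)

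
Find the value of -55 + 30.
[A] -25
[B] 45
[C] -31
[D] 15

-55 + 30 = -25
A) -25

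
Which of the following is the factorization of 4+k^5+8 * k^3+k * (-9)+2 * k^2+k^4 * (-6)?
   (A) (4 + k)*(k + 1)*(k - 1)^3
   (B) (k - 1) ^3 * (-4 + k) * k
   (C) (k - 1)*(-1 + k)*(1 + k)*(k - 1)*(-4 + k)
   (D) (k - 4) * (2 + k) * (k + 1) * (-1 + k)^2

We need to factor 4+k^5+8 * k^3+k * (-9)+2 * k^2+k^4 * (-6).
The factored form is (k - 1)*(-1 + k)*(1 + k)*(k - 1)*(-4 + k).
C) (k - 1)*(-1 + k)*(1 + k)*(k - 1)*(-4 + k)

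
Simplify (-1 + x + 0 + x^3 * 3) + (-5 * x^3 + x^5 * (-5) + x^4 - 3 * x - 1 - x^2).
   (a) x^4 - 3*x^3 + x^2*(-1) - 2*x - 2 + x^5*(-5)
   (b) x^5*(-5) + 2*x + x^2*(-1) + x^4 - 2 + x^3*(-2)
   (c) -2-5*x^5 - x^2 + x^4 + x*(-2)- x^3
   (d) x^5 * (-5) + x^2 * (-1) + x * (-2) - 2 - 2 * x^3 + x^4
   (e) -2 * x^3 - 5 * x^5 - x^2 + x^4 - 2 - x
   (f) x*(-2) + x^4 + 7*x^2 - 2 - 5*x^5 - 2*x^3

Adding the polynomials and combining like terms:
(-1 + x + 0 + x^3*3) + (-5*x^3 + x^5*(-5) + x^4 - 3*x - 1 - x^2)
= x^5 * (-5) + x^2 * (-1) + x * (-2) - 2 - 2 * x^3 + x^4
d) x^5 * (-5) + x^2 * (-1) + x * (-2) - 2 - 2 * x^3 + x^4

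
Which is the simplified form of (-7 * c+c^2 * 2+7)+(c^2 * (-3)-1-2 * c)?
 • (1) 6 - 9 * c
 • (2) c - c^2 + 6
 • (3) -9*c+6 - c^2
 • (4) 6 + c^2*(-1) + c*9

Adding the polynomials and combining like terms:
(-7*c + c^2*2 + 7) + (c^2*(-3) - 1 - 2*c)
= -9*c+6 - c^2
3) -9*c+6 - c^2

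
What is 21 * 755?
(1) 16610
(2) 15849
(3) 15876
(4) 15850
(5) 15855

21 * 755 = 15855
5) 15855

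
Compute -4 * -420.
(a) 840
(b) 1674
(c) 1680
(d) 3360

-4 * -420 = 1680
c) 1680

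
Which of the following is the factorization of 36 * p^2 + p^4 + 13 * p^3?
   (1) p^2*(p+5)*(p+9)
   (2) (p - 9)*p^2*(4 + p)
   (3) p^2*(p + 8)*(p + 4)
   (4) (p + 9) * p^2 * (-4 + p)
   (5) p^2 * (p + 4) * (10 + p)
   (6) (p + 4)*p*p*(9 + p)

We need to factor 36 * p^2 + p^4 + 13 * p^3.
The factored form is (p + 4)*p*p*(9 + p).
6) (p + 4)*p*p*(9 + p)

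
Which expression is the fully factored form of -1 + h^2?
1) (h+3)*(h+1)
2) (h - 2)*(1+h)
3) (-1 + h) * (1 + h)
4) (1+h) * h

We need to factor -1 + h^2.
The factored form is (-1 + h) * (1 + h).
3) (-1 + h) * (1 + h)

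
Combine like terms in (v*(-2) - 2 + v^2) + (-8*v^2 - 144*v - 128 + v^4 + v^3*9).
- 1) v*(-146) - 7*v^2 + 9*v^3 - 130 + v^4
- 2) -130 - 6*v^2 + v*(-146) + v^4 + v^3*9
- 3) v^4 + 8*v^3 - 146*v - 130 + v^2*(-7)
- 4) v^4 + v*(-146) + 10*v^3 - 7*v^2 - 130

Adding the polynomials and combining like terms:
(v*(-2) - 2 + v^2) + (-8*v^2 - 144*v - 128 + v^4 + v^3*9)
= v*(-146) - 7*v^2 + 9*v^3 - 130 + v^4
1) v*(-146) - 7*v^2 + 9*v^3 - 130 + v^4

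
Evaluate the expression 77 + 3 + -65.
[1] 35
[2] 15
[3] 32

First: 77 + 3 = 80
Then: 80 + -65 = 15
2) 15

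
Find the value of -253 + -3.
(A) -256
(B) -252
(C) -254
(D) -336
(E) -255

-253 + -3 = -256
A) -256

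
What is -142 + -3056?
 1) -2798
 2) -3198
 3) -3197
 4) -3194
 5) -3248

-142 + -3056 = -3198
2) -3198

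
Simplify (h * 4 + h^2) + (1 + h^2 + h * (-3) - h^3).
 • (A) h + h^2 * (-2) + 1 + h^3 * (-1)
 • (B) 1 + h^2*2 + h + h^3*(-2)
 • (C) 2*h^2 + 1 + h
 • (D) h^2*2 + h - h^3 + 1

Adding the polynomials and combining like terms:
(h*4 + h^2) + (1 + h^2 + h*(-3) - h^3)
= h^2*2 + h - h^3 + 1
D) h^2*2 + h - h^3 + 1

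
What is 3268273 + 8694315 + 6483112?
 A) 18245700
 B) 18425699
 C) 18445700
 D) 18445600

First: 3268273 + 8694315 = 11962588
Then: 11962588 + 6483112 = 18445700
C) 18445700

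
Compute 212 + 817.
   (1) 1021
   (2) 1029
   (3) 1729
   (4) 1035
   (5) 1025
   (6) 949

212 + 817 = 1029
2) 1029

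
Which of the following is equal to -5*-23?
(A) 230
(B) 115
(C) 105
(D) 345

-5 * -23 = 115
B) 115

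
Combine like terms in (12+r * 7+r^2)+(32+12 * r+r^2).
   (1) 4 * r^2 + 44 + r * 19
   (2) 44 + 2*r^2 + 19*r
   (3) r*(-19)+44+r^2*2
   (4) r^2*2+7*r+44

Adding the polynomials and combining like terms:
(12 + r*7 + r^2) + (32 + 12*r + r^2)
= 44 + 2*r^2 + 19*r
2) 44 + 2*r^2 + 19*r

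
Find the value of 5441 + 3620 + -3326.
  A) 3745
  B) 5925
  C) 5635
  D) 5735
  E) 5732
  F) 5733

First: 5441 + 3620 = 9061
Then: 9061 + -3326 = 5735
D) 5735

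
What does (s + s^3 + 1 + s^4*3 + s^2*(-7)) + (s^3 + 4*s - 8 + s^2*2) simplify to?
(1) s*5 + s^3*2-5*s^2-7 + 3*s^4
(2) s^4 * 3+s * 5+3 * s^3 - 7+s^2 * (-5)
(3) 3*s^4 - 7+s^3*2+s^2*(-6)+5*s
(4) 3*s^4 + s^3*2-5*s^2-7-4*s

Adding the polynomials and combining like terms:
(s + s^3 + 1 + s^4*3 + s^2*(-7)) + (s^3 + 4*s - 8 + s^2*2)
= s*5 + s^3*2-5*s^2-7 + 3*s^4
1) s*5 + s^3*2-5*s^2-7 + 3*s^4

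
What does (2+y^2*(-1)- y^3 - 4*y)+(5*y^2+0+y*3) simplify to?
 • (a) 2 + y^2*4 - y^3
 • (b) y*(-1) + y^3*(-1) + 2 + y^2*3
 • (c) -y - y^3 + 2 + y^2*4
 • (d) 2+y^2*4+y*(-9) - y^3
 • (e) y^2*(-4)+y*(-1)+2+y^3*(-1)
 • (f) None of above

Adding the polynomials and combining like terms:
(2 + y^2*(-1) - y^3 - 4*y) + (5*y^2 + 0 + y*3)
= -y - y^3 + 2 + y^2*4
c) -y - y^3 + 2 + y^2*4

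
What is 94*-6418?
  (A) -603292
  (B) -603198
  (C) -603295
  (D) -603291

94 * -6418 = -603292
A) -603292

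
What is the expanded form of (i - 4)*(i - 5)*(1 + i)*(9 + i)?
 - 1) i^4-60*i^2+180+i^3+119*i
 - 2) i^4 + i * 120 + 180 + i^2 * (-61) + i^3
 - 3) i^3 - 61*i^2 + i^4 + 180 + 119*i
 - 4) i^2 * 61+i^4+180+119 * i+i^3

Expanding (i - 4)*(i - 5)*(1 + i)*(9 + i):
= i^3 - 61*i^2 + i^4 + 180 + 119*i
3) i^3 - 61*i^2 + i^4 + 180 + 119*i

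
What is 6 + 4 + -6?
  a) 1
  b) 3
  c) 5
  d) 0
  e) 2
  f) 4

First: 6 + 4 = 10
Then: 10 + -6 = 4
f) 4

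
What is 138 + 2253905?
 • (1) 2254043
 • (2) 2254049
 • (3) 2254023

138 + 2253905 = 2254043
1) 2254043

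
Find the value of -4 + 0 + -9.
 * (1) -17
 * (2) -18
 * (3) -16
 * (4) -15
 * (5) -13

First: -4 + 0 = -4
Then: -4 + -9 = -13
5) -13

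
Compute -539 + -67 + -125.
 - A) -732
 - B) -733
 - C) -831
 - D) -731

First: -539 + -67 = -606
Then: -606 + -125 = -731
D) -731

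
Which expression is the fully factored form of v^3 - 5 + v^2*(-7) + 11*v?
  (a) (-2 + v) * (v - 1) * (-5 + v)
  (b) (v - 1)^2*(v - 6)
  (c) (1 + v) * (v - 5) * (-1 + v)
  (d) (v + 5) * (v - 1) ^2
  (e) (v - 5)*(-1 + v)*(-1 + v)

We need to factor v^3 - 5 + v^2*(-7) + 11*v.
The factored form is (v - 5)*(-1 + v)*(-1 + v).
e) (v - 5)*(-1 + v)*(-1 + v)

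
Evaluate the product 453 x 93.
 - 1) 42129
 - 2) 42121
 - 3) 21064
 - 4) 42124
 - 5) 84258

453 * 93 = 42129
1) 42129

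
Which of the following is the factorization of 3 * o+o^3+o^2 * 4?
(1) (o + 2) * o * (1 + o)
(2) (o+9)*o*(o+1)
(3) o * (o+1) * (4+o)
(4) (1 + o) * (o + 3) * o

We need to factor 3 * o+o^3+o^2 * 4.
The factored form is (1 + o) * (o + 3) * o.
4) (1 + o) * (o + 3) * o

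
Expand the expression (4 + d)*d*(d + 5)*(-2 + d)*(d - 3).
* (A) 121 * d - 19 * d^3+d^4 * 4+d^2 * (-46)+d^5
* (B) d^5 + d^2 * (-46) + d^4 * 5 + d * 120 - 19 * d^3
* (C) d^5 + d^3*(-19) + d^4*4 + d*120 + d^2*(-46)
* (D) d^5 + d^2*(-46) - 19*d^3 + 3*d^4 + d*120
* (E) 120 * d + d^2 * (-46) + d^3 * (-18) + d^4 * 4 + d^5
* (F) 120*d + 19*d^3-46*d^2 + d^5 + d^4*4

Expanding (4 + d)*d*(d + 5)*(-2 + d)*(d - 3):
= d^5 + d^3*(-19) + d^4*4 + d*120 + d^2*(-46)
C) d^5 + d^3*(-19) + d^4*4 + d*120 + d^2*(-46)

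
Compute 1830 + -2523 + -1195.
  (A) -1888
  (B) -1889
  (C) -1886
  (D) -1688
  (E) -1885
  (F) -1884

First: 1830 + -2523 = -693
Then: -693 + -1195 = -1888
A) -1888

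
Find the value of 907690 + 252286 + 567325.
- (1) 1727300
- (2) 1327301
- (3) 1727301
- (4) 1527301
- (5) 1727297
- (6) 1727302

First: 907690 + 252286 = 1159976
Then: 1159976 + 567325 = 1727301
3) 1727301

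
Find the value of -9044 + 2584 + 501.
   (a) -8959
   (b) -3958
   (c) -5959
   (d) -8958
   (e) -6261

First: -9044 + 2584 = -6460
Then: -6460 + 501 = -5959
c) -5959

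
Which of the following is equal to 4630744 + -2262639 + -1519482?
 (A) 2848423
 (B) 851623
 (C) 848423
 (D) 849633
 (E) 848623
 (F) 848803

First: 4630744 + -2262639 = 2368105
Then: 2368105 + -1519482 = 848623
E) 848623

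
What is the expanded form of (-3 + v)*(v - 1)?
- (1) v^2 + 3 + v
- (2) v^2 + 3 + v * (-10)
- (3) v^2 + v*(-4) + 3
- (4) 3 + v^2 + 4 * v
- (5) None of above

Expanding (-3 + v)*(v - 1):
= v^2 + v*(-4) + 3
3) v^2 + v*(-4) + 3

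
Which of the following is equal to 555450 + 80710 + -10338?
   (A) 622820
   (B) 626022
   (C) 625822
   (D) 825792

First: 555450 + 80710 = 636160
Then: 636160 + -10338 = 625822
C) 625822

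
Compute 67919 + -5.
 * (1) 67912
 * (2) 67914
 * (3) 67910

67919 + -5 = 67914
2) 67914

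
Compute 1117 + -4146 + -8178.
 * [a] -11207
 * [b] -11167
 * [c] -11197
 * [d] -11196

First: 1117 + -4146 = -3029
Then: -3029 + -8178 = -11207
a) -11207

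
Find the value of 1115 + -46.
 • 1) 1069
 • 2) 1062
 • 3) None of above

1115 + -46 = 1069
1) 1069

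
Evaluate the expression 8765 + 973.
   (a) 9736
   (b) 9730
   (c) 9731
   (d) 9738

8765 + 973 = 9738
d) 9738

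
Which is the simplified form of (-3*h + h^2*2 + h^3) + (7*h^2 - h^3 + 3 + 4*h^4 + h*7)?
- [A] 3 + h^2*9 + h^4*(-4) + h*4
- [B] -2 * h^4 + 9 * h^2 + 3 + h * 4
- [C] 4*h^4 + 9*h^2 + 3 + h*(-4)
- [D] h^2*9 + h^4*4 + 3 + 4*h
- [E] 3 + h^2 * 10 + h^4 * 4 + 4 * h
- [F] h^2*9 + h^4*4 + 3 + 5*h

Adding the polynomials and combining like terms:
(-3*h + h^2*2 + h^3) + (7*h^2 - h^3 + 3 + 4*h^4 + h*7)
= h^2*9 + h^4*4 + 3 + 4*h
D) h^2*9 + h^4*4 + 3 + 4*h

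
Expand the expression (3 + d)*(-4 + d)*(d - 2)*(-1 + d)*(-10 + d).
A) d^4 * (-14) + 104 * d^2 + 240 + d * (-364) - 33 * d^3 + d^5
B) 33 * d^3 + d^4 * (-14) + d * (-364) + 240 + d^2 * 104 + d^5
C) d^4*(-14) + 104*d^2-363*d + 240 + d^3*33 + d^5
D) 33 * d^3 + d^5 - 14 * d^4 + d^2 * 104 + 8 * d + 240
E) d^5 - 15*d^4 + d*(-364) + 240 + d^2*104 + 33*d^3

Expanding (3 + d)*(-4 + d)*(d - 2)*(-1 + d)*(-10 + d):
= 33 * d^3 + d^4 * (-14) + d * (-364) + 240 + d^2 * 104 + d^5
B) 33 * d^3 + d^4 * (-14) + d * (-364) + 240 + d^2 * 104 + d^5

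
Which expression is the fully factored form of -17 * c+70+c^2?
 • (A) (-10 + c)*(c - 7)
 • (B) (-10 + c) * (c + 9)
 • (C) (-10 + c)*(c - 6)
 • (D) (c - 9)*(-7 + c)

We need to factor -17 * c+70+c^2.
The factored form is (-10 + c)*(c - 7).
A) (-10 + c)*(c - 7)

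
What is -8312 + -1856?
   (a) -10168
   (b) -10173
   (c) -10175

-8312 + -1856 = -10168
a) -10168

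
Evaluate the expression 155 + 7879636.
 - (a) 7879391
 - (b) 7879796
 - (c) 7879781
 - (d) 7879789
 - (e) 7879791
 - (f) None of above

155 + 7879636 = 7879791
e) 7879791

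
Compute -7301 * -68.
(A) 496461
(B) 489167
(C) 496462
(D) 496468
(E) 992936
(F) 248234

-7301 * -68 = 496468
D) 496468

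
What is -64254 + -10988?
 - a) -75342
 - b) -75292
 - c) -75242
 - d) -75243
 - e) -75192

-64254 + -10988 = -75242
c) -75242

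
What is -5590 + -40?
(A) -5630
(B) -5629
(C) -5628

-5590 + -40 = -5630
A) -5630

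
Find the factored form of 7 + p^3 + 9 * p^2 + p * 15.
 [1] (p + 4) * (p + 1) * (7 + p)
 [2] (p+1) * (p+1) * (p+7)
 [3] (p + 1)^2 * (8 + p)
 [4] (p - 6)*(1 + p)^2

We need to factor 7 + p^3 + 9 * p^2 + p * 15.
The factored form is (p+1) * (p+1) * (p+7).
2) (p+1) * (p+1) * (p+7)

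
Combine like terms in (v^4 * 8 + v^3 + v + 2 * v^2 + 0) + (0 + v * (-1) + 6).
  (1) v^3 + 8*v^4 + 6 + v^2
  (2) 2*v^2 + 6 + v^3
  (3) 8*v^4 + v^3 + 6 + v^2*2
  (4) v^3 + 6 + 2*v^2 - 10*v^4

Adding the polynomials and combining like terms:
(v^4*8 + v^3 + v + 2*v^2 + 0) + (0 + v*(-1) + 6)
= 8*v^4 + v^3 + 6 + v^2*2
3) 8*v^4 + v^3 + 6 + v^2*2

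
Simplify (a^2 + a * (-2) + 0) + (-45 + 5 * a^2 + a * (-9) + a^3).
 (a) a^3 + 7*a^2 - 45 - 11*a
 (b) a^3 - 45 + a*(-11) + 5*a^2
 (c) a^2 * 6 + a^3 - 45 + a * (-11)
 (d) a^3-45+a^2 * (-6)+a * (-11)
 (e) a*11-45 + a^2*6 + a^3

Adding the polynomials and combining like terms:
(a^2 + a*(-2) + 0) + (-45 + 5*a^2 + a*(-9) + a^3)
= a^2 * 6 + a^3 - 45 + a * (-11)
c) a^2 * 6 + a^3 - 45 + a * (-11)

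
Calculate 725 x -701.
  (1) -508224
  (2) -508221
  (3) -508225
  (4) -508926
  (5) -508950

725 * -701 = -508225
3) -508225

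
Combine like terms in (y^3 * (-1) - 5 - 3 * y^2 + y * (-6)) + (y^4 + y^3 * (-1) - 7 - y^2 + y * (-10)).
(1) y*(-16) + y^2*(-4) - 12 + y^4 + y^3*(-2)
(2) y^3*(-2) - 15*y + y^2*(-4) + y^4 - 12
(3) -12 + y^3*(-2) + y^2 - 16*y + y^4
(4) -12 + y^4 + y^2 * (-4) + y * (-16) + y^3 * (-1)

Adding the polynomials and combining like terms:
(y^3*(-1) - 5 - 3*y^2 + y*(-6)) + (y^4 + y^3*(-1) - 7 - y^2 + y*(-10))
= y*(-16) + y^2*(-4) - 12 + y^4 + y^3*(-2)
1) y*(-16) + y^2*(-4) - 12 + y^4 + y^3*(-2)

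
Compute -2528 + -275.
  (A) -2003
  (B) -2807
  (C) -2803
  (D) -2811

-2528 + -275 = -2803
C) -2803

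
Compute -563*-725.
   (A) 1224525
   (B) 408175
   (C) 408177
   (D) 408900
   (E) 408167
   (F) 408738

-563 * -725 = 408175
B) 408175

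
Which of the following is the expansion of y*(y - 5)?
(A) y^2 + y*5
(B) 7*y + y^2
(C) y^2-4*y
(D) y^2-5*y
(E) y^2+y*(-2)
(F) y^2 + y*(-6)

Expanding y*(y - 5):
= y^2-5*y
D) y^2-5*y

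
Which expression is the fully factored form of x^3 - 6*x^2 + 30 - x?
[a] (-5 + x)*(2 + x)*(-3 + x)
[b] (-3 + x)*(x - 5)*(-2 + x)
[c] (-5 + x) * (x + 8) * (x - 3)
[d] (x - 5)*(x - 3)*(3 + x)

We need to factor x^3 - 6*x^2 + 30 - x.
The factored form is (-5 + x)*(2 + x)*(-3 + x).
a) (-5 + x)*(2 + x)*(-3 + x)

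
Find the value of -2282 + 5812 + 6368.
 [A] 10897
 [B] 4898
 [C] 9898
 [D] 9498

First: -2282 + 5812 = 3530
Then: 3530 + 6368 = 9898
C) 9898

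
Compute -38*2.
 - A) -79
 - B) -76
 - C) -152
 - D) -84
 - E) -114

-38 * 2 = -76
B) -76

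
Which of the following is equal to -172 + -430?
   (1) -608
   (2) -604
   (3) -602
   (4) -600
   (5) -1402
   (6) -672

-172 + -430 = -602
3) -602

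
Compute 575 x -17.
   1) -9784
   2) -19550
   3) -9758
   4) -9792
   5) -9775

575 * -17 = -9775
5) -9775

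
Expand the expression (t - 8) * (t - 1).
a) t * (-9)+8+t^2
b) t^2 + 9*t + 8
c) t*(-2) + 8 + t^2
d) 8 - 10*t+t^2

Expanding (t - 8) * (t - 1):
= t * (-9)+8+t^2
a) t * (-9)+8+t^2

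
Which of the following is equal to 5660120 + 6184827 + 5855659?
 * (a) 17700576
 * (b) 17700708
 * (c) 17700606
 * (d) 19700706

First: 5660120 + 6184827 = 11844947
Then: 11844947 + 5855659 = 17700606
c) 17700606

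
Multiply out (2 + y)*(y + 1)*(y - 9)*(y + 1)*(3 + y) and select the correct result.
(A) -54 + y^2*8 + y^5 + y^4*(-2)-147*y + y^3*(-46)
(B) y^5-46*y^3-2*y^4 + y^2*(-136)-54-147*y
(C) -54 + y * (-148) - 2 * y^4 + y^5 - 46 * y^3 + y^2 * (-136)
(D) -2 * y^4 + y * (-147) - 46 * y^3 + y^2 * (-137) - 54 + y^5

Expanding (2 + y)*(y + 1)*(y - 9)*(y + 1)*(3 + y):
= y^5-46*y^3-2*y^4 + y^2*(-136)-54-147*y
B) y^5-46*y^3-2*y^4 + y^2*(-136)-54-147*y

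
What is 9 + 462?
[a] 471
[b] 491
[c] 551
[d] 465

9 + 462 = 471
a) 471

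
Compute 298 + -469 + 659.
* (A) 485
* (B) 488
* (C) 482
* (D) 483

First: 298 + -469 = -171
Then: -171 + 659 = 488
B) 488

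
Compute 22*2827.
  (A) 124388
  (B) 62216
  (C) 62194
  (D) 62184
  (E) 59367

22 * 2827 = 62194
C) 62194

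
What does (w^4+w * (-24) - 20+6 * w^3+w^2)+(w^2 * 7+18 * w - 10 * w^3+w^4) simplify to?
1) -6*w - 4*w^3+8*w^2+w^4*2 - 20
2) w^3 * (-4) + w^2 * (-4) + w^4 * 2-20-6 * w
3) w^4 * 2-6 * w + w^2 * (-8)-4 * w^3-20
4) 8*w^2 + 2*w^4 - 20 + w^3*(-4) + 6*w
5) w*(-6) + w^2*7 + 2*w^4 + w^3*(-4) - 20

Adding the polynomials and combining like terms:
(w^4 + w*(-24) - 20 + 6*w^3 + w^2) + (w^2*7 + 18*w - 10*w^3 + w^4)
= -6*w - 4*w^3+8*w^2+w^4*2 - 20
1) -6*w - 4*w^3+8*w^2+w^4*2 - 20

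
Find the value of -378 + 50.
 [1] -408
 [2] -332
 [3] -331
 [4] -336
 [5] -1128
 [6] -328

-378 + 50 = -328
6) -328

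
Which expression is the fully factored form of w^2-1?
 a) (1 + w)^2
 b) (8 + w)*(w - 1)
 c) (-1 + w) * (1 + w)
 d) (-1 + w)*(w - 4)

We need to factor w^2-1.
The factored form is (-1 + w) * (1 + w).
c) (-1 + w) * (1 + w)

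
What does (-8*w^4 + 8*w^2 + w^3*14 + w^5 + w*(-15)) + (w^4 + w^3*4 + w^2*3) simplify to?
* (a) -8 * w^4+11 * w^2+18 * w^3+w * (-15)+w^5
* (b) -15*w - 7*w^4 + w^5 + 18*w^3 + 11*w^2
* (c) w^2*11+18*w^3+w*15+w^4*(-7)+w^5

Adding the polynomials and combining like terms:
(-8*w^4 + 8*w^2 + w^3*14 + w^5 + w*(-15)) + (w^4 + w^3*4 + w^2*3)
= -15*w - 7*w^4 + w^5 + 18*w^3 + 11*w^2
b) -15*w - 7*w^4 + w^5 + 18*w^3 + 11*w^2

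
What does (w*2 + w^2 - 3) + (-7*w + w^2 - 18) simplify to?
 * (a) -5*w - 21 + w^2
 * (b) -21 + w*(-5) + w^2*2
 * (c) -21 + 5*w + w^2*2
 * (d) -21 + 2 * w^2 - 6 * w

Adding the polynomials and combining like terms:
(w*2 + w^2 - 3) + (-7*w + w^2 - 18)
= -21 + w*(-5) + w^2*2
b) -21 + w*(-5) + w^2*2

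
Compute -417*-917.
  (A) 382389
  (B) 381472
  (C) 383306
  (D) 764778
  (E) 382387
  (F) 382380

-417 * -917 = 382389
A) 382389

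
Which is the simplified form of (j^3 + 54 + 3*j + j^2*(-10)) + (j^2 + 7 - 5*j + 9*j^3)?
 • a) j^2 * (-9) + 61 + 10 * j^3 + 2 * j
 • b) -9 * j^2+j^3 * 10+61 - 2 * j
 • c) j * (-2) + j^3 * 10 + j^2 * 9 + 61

Adding the polynomials and combining like terms:
(j^3 + 54 + 3*j + j^2*(-10)) + (j^2 + 7 - 5*j + 9*j^3)
= -9 * j^2+j^3 * 10+61 - 2 * j
b) -9 * j^2+j^3 * 10+61 - 2 * j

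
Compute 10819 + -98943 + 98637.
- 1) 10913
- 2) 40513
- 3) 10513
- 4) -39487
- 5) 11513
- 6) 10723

First: 10819 + -98943 = -88124
Then: -88124 + 98637 = 10513
3) 10513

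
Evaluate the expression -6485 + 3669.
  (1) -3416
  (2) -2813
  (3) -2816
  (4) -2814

-6485 + 3669 = -2816
3) -2816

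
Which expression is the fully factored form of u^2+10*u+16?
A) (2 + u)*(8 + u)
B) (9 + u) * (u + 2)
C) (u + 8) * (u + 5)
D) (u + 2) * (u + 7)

We need to factor u^2+10*u+16.
The factored form is (2 + u)*(8 + u).
A) (2 + u)*(8 + u)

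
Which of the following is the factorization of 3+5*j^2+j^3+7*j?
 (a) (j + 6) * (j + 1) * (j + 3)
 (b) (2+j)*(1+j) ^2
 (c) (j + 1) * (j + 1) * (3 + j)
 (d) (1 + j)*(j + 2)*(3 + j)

We need to factor 3+5*j^2+j^3+7*j.
The factored form is (j + 1) * (j + 1) * (3 + j).
c) (j + 1) * (j + 1) * (3 + j)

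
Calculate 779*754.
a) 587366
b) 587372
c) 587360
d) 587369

779 * 754 = 587366
a) 587366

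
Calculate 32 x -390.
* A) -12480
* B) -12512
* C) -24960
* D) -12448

32 * -390 = -12480
A) -12480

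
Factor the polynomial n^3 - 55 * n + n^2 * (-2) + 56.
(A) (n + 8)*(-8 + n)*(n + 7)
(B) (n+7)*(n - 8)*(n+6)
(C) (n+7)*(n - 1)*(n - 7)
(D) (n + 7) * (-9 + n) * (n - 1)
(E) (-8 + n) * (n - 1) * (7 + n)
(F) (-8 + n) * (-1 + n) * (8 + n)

We need to factor n^3 - 55 * n + n^2 * (-2) + 56.
The factored form is (-8 + n) * (n - 1) * (7 + n).
E) (-8 + n) * (n - 1) * (7 + n)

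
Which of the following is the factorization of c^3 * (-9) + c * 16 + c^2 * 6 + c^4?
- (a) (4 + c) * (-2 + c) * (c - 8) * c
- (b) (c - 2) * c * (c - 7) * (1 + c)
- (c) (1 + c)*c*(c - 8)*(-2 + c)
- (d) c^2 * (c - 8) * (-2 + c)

We need to factor c^3 * (-9) + c * 16 + c^2 * 6 + c^4.
The factored form is (1 + c)*c*(c - 8)*(-2 + c).
c) (1 + c)*c*(c - 8)*(-2 + c)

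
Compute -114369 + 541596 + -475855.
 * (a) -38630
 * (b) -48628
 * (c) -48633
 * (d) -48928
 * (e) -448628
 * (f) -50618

First: -114369 + 541596 = 427227
Then: 427227 + -475855 = -48628
b) -48628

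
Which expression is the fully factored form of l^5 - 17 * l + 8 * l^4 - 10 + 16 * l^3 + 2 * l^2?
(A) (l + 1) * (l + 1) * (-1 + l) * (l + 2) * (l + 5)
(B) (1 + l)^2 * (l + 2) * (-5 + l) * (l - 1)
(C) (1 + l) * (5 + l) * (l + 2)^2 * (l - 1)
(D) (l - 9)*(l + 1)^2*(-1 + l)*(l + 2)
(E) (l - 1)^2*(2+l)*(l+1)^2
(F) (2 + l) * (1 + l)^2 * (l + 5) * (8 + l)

We need to factor l^5 - 17 * l + 8 * l^4 - 10 + 16 * l^3 + 2 * l^2.
The factored form is (l + 1) * (l + 1) * (-1 + l) * (l + 2) * (l + 5).
A) (l + 1) * (l + 1) * (-1 + l) * (l + 2) * (l + 5)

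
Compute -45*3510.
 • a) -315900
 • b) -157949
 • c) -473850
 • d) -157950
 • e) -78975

-45 * 3510 = -157950
d) -157950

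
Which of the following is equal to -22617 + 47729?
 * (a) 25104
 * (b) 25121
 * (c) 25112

-22617 + 47729 = 25112
c) 25112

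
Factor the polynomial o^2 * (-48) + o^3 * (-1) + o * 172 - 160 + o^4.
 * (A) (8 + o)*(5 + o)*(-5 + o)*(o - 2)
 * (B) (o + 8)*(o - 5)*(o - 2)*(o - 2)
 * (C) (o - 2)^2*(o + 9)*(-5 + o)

We need to factor o^2 * (-48) + o^3 * (-1) + o * 172 - 160 + o^4.
The factored form is (o + 8)*(o - 5)*(o - 2)*(o - 2).
B) (o + 8)*(o - 5)*(o - 2)*(o - 2)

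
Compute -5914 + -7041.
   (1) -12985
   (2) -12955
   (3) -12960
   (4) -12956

-5914 + -7041 = -12955
2) -12955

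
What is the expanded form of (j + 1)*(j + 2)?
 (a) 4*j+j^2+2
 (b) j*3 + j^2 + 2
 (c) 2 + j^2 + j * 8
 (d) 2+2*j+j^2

Expanding (j + 1)*(j + 2):
= j*3 + j^2 + 2
b) j*3 + j^2 + 2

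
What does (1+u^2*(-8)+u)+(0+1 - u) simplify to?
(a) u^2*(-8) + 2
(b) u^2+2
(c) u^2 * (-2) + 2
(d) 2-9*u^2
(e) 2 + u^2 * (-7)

Adding the polynomials and combining like terms:
(1 + u^2*(-8) + u) + (0 + 1 - u)
= u^2*(-8) + 2
a) u^2*(-8) + 2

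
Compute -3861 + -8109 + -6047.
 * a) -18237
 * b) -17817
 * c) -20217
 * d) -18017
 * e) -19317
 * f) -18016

First: -3861 + -8109 = -11970
Then: -11970 + -6047 = -18017
d) -18017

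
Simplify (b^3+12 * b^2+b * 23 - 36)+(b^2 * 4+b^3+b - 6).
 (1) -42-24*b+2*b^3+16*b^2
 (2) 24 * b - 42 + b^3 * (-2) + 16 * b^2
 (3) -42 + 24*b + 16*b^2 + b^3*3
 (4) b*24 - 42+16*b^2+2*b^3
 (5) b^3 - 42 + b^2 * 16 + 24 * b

Adding the polynomials and combining like terms:
(b^3 + 12*b^2 + b*23 - 36) + (b^2*4 + b^3 + b - 6)
= b*24 - 42+16*b^2+2*b^3
4) b*24 - 42+16*b^2+2*b^3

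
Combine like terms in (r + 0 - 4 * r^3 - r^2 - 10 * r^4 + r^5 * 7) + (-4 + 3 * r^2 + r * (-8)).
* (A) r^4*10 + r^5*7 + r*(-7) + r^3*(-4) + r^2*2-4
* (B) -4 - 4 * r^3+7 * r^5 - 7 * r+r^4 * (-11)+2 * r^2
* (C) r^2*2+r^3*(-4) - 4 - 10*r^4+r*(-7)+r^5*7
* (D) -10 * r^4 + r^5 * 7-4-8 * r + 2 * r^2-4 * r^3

Adding the polynomials and combining like terms:
(r + 0 - 4*r^3 - r^2 - 10*r^4 + r^5*7) + (-4 + 3*r^2 + r*(-8))
= r^2*2+r^3*(-4) - 4 - 10*r^4+r*(-7)+r^5*7
C) r^2*2+r^3*(-4) - 4 - 10*r^4+r*(-7)+r^5*7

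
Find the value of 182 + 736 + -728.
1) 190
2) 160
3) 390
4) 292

First: 182 + 736 = 918
Then: 918 + -728 = 190
1) 190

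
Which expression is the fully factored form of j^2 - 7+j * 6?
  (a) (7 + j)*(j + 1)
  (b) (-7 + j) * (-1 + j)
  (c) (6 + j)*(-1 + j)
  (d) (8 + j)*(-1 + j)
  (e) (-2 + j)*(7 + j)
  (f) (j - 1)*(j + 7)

We need to factor j^2 - 7+j * 6.
The factored form is (j - 1)*(j + 7).
f) (j - 1)*(j + 7)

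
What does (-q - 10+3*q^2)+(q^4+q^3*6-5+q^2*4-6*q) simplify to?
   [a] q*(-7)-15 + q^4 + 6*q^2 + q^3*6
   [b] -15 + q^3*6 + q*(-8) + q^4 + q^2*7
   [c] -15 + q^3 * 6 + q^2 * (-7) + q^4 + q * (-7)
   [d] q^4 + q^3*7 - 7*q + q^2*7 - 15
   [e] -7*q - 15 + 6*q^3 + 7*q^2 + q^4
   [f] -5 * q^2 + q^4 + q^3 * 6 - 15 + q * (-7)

Adding the polynomials and combining like terms:
(-q - 10 + 3*q^2) + (q^4 + q^3*6 - 5 + q^2*4 - 6*q)
= -7*q - 15 + 6*q^3 + 7*q^2 + q^4
e) -7*q - 15 + 6*q^3 + 7*q^2 + q^4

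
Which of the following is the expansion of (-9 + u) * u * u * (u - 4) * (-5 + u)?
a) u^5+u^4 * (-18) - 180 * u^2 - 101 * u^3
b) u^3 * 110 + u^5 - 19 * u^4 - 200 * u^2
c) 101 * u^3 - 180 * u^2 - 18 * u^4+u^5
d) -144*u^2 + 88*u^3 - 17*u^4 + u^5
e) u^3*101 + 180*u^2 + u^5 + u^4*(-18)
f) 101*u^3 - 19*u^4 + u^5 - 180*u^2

Expanding (-9 + u) * u * u * (u - 4) * (-5 + u):
= 101 * u^3 - 180 * u^2 - 18 * u^4+u^5
c) 101 * u^3 - 180 * u^2 - 18 * u^4+u^5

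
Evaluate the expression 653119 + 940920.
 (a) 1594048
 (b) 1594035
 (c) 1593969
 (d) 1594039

653119 + 940920 = 1594039
d) 1594039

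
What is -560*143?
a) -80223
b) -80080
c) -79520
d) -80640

-560 * 143 = -80080
b) -80080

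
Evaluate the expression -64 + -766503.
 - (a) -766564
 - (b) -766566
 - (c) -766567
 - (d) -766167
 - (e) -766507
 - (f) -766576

-64 + -766503 = -766567
c) -766567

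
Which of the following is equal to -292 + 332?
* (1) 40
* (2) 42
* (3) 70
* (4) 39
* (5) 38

-292 + 332 = 40
1) 40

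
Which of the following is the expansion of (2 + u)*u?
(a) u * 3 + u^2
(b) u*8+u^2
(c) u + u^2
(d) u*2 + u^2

Expanding (2 + u)*u:
= u*2 + u^2
d) u*2 + u^2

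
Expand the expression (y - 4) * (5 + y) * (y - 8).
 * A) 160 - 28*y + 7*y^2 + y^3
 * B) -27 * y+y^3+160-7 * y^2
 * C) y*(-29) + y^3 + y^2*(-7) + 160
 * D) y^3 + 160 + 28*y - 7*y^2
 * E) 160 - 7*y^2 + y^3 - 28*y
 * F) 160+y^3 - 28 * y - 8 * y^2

Expanding (y - 4) * (5 + y) * (y - 8):
= 160 - 7*y^2 + y^3 - 28*y
E) 160 - 7*y^2 + y^3 - 28*y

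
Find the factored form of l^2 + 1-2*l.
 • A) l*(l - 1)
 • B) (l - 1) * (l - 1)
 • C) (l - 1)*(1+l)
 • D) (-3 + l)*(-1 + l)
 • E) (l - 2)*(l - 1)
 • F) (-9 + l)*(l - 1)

We need to factor l^2 + 1-2*l.
The factored form is (l - 1) * (l - 1).
B) (l - 1) * (l - 1)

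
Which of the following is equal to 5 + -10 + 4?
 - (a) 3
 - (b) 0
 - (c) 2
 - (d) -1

First: 5 + -10 = -5
Then: -5 + 4 = -1
d) -1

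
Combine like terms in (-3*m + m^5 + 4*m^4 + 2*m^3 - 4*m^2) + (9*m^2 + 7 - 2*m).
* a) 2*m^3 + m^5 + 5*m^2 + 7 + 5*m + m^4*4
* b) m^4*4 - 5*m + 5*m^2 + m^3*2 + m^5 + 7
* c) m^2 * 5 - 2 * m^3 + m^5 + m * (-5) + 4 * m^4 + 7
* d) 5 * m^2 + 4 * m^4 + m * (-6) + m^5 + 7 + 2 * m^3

Adding the polynomials and combining like terms:
(-3*m + m^5 + 4*m^4 + 2*m^3 - 4*m^2) + (9*m^2 + 7 - 2*m)
= m^4*4 - 5*m + 5*m^2 + m^3*2 + m^5 + 7
b) m^4*4 - 5*m + 5*m^2 + m^3*2 + m^5 + 7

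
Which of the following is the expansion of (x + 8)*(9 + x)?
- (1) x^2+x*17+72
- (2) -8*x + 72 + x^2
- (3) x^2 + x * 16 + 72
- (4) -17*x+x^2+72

Expanding (x + 8)*(9 + x):
= x^2+x*17+72
1) x^2+x*17+72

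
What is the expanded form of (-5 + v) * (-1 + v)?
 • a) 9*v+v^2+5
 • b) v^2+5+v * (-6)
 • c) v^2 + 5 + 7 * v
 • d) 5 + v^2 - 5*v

Expanding (-5 + v) * (-1 + v):
= v^2+5+v * (-6)
b) v^2+5+v * (-6)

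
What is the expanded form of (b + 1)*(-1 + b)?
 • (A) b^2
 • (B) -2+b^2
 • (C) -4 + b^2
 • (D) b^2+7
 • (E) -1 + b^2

Expanding (b + 1)*(-1 + b):
= -1 + b^2
E) -1 + b^2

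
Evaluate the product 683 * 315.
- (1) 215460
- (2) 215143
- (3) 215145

683 * 315 = 215145
3) 215145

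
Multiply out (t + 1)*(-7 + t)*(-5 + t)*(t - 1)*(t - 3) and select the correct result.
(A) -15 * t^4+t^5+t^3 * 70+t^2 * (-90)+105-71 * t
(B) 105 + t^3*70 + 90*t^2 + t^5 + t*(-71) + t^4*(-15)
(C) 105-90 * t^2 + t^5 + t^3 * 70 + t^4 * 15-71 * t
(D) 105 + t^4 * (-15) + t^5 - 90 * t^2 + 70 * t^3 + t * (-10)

Expanding (t + 1)*(-7 + t)*(-5 + t)*(t - 1)*(t - 3):
= -15 * t^4+t^5+t^3 * 70+t^2 * (-90)+105-71 * t
A) -15 * t^4+t^5+t^3 * 70+t^2 * (-90)+105-71 * t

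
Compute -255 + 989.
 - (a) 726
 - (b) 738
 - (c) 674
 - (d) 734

-255 + 989 = 734
d) 734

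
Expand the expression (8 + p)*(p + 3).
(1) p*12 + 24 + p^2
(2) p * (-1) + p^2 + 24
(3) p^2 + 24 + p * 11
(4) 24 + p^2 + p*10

Expanding (8 + p)*(p + 3):
= p^2 + 24 + p * 11
3) p^2 + 24 + p * 11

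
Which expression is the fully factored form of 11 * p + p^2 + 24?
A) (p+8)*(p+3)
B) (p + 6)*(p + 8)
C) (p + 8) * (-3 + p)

We need to factor 11 * p + p^2 + 24.
The factored form is (p+8)*(p+3).
A) (p+8)*(p+3)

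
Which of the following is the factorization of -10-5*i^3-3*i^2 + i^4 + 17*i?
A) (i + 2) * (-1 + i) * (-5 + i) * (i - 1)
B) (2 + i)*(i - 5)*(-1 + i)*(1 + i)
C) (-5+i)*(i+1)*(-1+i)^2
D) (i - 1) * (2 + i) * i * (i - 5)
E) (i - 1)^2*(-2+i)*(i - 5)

We need to factor -10-5*i^3-3*i^2 + i^4 + 17*i.
The factored form is (i + 2) * (-1 + i) * (-5 + i) * (i - 1).
A) (i + 2) * (-1 + i) * (-5 + i) * (i - 1)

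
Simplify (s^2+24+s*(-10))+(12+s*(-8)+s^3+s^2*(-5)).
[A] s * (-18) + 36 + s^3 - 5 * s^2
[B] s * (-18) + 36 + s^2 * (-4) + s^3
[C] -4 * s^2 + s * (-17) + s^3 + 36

Adding the polynomials and combining like terms:
(s^2 + 24 + s*(-10)) + (12 + s*(-8) + s^3 + s^2*(-5))
= s * (-18) + 36 + s^2 * (-4) + s^3
B) s * (-18) + 36 + s^2 * (-4) + s^3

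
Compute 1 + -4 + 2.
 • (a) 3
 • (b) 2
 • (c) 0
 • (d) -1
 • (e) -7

First: 1 + -4 = -3
Then: -3 + 2 = -1
d) -1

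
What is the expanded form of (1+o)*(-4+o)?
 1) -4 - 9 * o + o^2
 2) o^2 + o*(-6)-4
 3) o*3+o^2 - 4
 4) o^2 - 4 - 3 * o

Expanding (1+o)*(-4+o):
= o^2 - 4 - 3 * o
4) o^2 - 4 - 3 * o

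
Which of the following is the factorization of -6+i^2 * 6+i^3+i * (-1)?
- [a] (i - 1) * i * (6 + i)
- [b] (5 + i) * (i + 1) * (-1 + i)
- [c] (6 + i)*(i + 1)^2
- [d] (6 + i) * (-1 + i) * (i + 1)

We need to factor -6+i^2 * 6+i^3+i * (-1).
The factored form is (6 + i) * (-1 + i) * (i + 1).
d) (6 + i) * (-1 + i) * (i + 1)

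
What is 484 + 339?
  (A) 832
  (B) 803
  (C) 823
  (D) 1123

484 + 339 = 823
C) 823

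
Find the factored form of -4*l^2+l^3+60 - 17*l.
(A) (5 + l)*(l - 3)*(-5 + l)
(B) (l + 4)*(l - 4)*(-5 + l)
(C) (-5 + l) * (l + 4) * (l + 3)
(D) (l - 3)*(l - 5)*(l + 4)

We need to factor -4*l^2+l^3+60 - 17*l.
The factored form is (l - 3)*(l - 5)*(l + 4).
D) (l - 3)*(l - 5)*(l + 4)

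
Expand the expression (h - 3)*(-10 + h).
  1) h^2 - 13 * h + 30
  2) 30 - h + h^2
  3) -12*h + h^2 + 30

Expanding (h - 3)*(-10 + h):
= h^2 - 13 * h + 30
1) h^2 - 13 * h + 30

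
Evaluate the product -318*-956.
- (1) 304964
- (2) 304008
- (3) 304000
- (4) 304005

-318 * -956 = 304008
2) 304008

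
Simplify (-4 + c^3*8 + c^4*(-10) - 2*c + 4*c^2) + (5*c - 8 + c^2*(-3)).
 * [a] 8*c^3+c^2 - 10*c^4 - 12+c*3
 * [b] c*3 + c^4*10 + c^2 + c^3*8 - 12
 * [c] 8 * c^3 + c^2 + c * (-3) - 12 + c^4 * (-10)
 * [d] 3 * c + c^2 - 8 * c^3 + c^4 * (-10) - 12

Adding the polynomials and combining like terms:
(-4 + c^3*8 + c^4*(-10) - 2*c + 4*c^2) + (5*c - 8 + c^2*(-3))
= 8*c^3+c^2 - 10*c^4 - 12+c*3
a) 8*c^3+c^2 - 10*c^4 - 12+c*3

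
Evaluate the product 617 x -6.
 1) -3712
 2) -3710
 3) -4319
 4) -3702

617 * -6 = -3702
4) -3702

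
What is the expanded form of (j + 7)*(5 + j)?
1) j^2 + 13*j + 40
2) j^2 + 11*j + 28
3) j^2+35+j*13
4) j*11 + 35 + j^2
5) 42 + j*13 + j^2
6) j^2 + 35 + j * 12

Expanding (j + 7)*(5 + j):
= j^2 + 35 + j * 12
6) j^2 + 35 + j * 12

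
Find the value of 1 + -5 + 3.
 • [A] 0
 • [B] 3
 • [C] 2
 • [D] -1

First: 1 + -5 = -4
Then: -4 + 3 = -1
D) -1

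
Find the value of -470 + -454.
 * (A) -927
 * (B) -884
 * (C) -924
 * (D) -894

-470 + -454 = -924
C) -924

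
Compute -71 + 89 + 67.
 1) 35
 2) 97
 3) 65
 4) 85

First: -71 + 89 = 18
Then: 18 + 67 = 85
4) 85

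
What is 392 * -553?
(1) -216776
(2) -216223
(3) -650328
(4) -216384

392 * -553 = -216776
1) -216776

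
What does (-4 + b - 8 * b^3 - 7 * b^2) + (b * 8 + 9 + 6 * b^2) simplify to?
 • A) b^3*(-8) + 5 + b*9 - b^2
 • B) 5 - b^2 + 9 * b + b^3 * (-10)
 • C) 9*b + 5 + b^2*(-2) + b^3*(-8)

Adding the polynomials and combining like terms:
(-4 + b - 8*b^3 - 7*b^2) + (b*8 + 9 + 6*b^2)
= b^3*(-8) + 5 + b*9 - b^2
A) b^3*(-8) + 5 + b*9 - b^2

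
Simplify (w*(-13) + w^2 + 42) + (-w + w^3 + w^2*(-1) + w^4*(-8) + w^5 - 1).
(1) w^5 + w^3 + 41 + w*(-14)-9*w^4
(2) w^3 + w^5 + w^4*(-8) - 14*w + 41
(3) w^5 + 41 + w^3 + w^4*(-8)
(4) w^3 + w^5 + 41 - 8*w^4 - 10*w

Adding the polynomials and combining like terms:
(w*(-13) + w^2 + 42) + (-w + w^3 + w^2*(-1) + w^4*(-8) + w^5 - 1)
= w^3 + w^5 + w^4*(-8) - 14*w + 41
2) w^3 + w^5 + w^4*(-8) - 14*w + 41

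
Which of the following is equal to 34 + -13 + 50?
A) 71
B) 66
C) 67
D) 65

First: 34 + -13 = 21
Then: 21 + 50 = 71
A) 71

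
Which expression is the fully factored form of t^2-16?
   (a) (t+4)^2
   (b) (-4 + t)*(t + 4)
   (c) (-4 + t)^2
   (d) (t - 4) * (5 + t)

We need to factor t^2-16.
The factored form is (-4 + t)*(t + 4).
b) (-4 + t)*(t + 4)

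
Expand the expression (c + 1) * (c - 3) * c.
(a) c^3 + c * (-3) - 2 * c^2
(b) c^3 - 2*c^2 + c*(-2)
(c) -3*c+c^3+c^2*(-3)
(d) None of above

Expanding (c + 1) * (c - 3) * c:
= c^3 + c * (-3) - 2 * c^2
a) c^3 + c * (-3) - 2 * c^2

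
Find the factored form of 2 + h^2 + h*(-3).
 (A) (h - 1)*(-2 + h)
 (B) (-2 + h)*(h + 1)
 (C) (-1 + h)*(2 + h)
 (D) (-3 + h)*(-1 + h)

We need to factor 2 + h^2 + h*(-3).
The factored form is (h - 1)*(-2 + h).
A) (h - 1)*(-2 + h)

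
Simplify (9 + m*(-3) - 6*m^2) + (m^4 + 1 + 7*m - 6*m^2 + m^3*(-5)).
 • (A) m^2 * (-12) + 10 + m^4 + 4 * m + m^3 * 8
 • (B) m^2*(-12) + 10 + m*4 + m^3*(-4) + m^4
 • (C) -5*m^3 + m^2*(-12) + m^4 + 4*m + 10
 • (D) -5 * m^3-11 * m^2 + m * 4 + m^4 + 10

Adding the polynomials and combining like terms:
(9 + m*(-3) - 6*m^2) + (m^4 + 1 + 7*m - 6*m^2 + m^3*(-5))
= -5*m^3 + m^2*(-12) + m^4 + 4*m + 10
C) -5*m^3 + m^2*(-12) + m^4 + 4*m + 10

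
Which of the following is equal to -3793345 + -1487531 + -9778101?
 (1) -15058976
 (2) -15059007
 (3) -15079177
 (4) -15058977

First: -3793345 + -1487531 = -5280876
Then: -5280876 + -9778101 = -15058977
4) -15058977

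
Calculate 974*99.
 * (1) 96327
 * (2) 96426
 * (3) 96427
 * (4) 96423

974 * 99 = 96426
2) 96426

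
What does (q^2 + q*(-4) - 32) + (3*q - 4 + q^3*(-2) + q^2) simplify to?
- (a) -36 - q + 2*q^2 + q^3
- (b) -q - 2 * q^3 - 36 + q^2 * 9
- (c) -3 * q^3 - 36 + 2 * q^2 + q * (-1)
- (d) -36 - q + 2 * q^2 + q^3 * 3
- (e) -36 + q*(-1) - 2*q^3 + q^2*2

Adding the polynomials and combining like terms:
(q^2 + q*(-4) - 32) + (3*q - 4 + q^3*(-2) + q^2)
= -36 + q*(-1) - 2*q^3 + q^2*2
e) -36 + q*(-1) - 2*q^3 + q^2*2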